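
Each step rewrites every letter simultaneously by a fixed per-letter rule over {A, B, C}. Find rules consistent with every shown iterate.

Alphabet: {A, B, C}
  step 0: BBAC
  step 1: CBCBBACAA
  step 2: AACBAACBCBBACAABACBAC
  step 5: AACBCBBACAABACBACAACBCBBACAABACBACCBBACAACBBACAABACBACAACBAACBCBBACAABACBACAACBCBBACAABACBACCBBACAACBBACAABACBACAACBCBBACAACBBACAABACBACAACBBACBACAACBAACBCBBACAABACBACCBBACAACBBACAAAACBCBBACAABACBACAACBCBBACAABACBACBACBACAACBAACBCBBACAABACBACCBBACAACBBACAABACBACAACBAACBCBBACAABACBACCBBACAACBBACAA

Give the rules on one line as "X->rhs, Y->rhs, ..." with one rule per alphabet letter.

  step 1 ⇒ step 2: CBCBBACAA ⇒ AA·CB·AA·CB·CB·BAC·AA·BAC·BAC
    A ↦ BAC
    B ↦ CB
    C ↦ AA

A->BAC, B->CB, C->AA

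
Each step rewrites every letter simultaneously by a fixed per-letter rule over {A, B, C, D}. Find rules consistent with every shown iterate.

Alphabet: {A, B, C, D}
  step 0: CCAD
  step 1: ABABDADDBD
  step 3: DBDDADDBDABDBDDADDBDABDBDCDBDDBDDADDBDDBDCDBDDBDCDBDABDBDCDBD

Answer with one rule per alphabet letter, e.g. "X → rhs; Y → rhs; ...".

  step 0 ⇒ step 1: CCAD ⇒ AB·AB·DAD·DBD
    A ↦ DAD
    C ↦ AB
    D ↦ DBD
    B ↦ C  (constrained at step 1)

A->DAD, B->C, C->AB, D->DBD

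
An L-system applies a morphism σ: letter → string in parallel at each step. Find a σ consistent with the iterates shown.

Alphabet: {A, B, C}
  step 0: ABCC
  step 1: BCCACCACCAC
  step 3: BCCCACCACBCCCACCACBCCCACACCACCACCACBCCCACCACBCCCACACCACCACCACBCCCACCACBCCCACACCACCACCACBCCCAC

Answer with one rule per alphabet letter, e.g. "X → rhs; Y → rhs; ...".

A->BCC, B->AC, C->CAC

  step 0 ⇒ step 1: ABCC ⇒ BCC·AC·CAC·CAC
    A ↦ BCC
    B ↦ AC
    C ↦ CAC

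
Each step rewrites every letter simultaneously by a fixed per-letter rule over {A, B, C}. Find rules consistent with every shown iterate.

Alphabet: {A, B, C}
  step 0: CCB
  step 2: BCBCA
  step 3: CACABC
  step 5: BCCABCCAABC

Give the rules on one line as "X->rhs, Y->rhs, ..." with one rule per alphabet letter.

  step 2 ⇒ step 3: BCBCA ⇒ C·A·C·A·BC
    A ↦ BC
    B ↦ C
    C ↦ A

A->BC, B->C, C->A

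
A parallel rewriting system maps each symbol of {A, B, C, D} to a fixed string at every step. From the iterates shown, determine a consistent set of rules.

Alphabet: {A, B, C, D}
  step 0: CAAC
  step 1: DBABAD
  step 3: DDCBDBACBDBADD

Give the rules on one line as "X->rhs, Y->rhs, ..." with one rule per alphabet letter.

A->BA, B->D, C->D, D->CB

  step 0 ⇒ step 1: CAAC ⇒ D·BA·BA·D
    A ↦ BA
    C ↦ D
    B ↦ D  (constrained at step 1)
    D ↦ CB  (constrained at step 1)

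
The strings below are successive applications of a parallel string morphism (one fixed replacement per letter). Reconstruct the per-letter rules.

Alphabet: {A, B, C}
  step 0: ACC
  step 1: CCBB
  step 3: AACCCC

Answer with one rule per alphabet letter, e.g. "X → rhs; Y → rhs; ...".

A->CC, B->A, C->B

  step 0 ⇒ step 1: ACC ⇒ CC·B·B
    A ↦ CC
    C ↦ B
    B ↦ A  (constrained at step 1)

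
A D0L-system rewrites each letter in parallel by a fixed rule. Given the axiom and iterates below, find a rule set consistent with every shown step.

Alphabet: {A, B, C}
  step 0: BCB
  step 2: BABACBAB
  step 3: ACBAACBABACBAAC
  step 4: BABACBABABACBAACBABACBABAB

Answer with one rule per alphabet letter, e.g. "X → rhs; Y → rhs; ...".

  step 3 ⇒ step 4: ACBAACBABACBAAC ⇒ BA·B·AC·BA·BA·B·AC·BA·AC·BA·B·AC·BA·BA·B
    A ↦ BA
    B ↦ AC
    C ↦ B

A->BA, B->AC, C->B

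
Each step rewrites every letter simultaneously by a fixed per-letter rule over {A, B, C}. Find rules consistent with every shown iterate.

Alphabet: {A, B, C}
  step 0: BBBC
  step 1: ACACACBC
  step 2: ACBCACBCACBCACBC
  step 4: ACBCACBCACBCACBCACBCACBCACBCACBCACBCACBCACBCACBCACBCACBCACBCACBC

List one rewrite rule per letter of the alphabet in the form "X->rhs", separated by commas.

A->AC, B->AC, C->BC

  step 1 ⇒ step 2: ACACACBC ⇒ AC·BC·AC·BC·AC·BC·AC·BC
    A ↦ AC
    B ↦ AC
    C ↦ BC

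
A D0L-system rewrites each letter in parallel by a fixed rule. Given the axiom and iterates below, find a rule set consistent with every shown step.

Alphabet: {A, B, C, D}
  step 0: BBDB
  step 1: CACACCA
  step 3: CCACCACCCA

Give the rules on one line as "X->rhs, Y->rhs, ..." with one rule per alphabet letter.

A->B, B->CA, C->D, D->C

  step 0 ⇒ step 1: BBDB ⇒ CA·CA·C·CA
    B ↦ CA
    D ↦ C
    A ↦ B  (constrained at step 1)
    C ↦ D  (constrained at step 1)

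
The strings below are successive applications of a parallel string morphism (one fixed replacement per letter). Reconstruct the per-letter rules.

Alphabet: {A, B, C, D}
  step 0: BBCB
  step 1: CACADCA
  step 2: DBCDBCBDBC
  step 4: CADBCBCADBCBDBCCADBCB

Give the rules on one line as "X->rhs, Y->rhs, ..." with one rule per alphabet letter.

  step 1 ⇒ step 2: CACADCA ⇒ D·BC·D·BC·B·D·BC
    A ↦ BC
    C ↦ D
    D ↦ B
  step 0 ⇒ step 1: BBCB ⇒ CA·CA·D·CA
    B ↦ CA

A->BC, B->CA, C->D, D->B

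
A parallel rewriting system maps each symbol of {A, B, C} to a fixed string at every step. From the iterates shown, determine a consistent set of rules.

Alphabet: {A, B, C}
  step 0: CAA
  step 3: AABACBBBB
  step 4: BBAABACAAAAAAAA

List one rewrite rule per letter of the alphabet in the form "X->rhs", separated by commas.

A->B, B->AA, C->AC

  step 3 ⇒ step 4: AABACBBBB ⇒ B·B·AA·B·AC·AA·AA·AA·AA
    A ↦ B
    B ↦ AA
    C ↦ AC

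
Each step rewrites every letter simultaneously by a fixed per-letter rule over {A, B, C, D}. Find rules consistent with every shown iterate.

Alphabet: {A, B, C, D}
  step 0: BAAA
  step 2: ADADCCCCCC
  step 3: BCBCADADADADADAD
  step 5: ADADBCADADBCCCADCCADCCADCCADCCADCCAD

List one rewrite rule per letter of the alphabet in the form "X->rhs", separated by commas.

A->B, B->CC, C->AD, D->C

  step 2 ⇒ step 3: ADADCCCCCC ⇒ B·C·B·C·AD·AD·AD·AD·AD·AD
    A ↦ B
    C ↦ AD
    D ↦ C
    B ↦ CC  (constrained at step 0)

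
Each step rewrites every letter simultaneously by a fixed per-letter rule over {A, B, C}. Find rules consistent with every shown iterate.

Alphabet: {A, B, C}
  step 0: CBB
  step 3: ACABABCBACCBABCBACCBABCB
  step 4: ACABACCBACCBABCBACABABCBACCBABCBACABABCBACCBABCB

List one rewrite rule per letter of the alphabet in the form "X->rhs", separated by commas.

A->AC, B->CB, C->AB

  step 3 ⇒ step 4: ACABABCBACCBABCBACCBABCB ⇒ AC·AB·AC·CB·AC·CB·AB·CB·AC·AB·AB·CB·AC·CB·AB·CB·AC·AB·AB·CB·AC·CB·AB·CB
    A ↦ AC
    B ↦ CB
    C ↦ AB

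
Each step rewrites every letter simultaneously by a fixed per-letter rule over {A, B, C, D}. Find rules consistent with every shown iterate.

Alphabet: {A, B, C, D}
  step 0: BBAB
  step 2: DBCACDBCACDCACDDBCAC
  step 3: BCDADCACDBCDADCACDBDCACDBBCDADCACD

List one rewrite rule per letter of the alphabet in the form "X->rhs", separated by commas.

  step 2 ⇒ step 3: DBCACDBCACDCACDDBCAC ⇒ B·CDA·D·CAC·D·B·CDA·D·CAC·D·B·D·CAC·D·B·B·CDA·D·CAC·D
    A ↦ CAC
    B ↦ CDA
    C ↦ D
    D ↦ B

A->CAC, B->CDA, C->D, D->B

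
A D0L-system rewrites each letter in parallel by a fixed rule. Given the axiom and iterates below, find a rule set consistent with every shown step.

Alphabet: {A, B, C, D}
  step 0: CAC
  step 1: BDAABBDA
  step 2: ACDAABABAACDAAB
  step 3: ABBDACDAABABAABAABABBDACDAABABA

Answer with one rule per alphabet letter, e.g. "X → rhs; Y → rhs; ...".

A->AB, B->A, C->BDA, D->CDA

  step 2 ⇒ step 3: ACDAABABAACDAAB ⇒ AB·BDA·CDA·AB·AB·A·AB·A·AB·AB·BDA·CDA·AB·AB·A
    A ↦ AB
    B ↦ A
    C ↦ BDA
    D ↦ CDA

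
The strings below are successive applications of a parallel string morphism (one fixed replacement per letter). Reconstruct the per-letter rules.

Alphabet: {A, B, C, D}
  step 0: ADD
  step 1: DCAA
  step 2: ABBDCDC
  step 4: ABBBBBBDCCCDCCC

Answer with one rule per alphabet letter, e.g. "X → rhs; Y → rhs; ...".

A->DC, B->C, C->BB, D->A

  step 1 ⇒ step 2: DCAA ⇒ A·BB·DC·DC
    A ↦ DC
    C ↦ BB
    D ↦ A
    B ↦ C  (constrained at step 2)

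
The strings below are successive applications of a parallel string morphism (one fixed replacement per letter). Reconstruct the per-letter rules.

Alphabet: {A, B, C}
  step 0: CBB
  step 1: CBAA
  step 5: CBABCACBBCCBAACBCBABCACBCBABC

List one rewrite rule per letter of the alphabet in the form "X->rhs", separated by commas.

A->BC, B->A, C->CB

  step 0 ⇒ step 1: CBB ⇒ CB·A·A
    B ↦ A
    C ↦ CB
    A ↦ BC  (constrained at step 1)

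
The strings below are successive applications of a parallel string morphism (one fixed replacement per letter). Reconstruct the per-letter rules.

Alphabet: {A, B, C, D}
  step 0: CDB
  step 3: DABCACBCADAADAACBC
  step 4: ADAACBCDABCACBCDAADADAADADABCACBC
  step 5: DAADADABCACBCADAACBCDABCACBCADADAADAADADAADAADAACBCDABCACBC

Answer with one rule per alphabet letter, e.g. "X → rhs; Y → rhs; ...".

A->DA, B->AC, C->BC, D->A

  step 4 ⇒ step 5: ADAACBCDABCACBCDAADADAADADABCACBC ⇒ DA·A·DA·DA·BC·AC·BC·A·DA·AC·BC·DA·BC·AC·BC·A·DA·DA·A·DA·A·DA·DA·A·DA·A·DA·AC·BC·DA·BC·AC·BC
    A ↦ DA
    B ↦ AC
    C ↦ BC
    D ↦ A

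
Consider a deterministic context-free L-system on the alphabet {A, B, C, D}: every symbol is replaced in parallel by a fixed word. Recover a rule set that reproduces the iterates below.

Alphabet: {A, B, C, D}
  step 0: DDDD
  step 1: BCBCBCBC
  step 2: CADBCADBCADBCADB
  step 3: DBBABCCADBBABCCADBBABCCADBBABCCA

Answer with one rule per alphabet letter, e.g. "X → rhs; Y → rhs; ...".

  step 2 ⇒ step 3: CADBCADBCADBCADB ⇒ DB·BA·BC·CA·DB·BA·BC·CA·DB·BA·BC·CA·DB·BA·BC·CA
    A ↦ BA
    B ↦ CA
    C ↦ DB
    D ↦ BC

A->BA, B->CA, C->DB, D->BC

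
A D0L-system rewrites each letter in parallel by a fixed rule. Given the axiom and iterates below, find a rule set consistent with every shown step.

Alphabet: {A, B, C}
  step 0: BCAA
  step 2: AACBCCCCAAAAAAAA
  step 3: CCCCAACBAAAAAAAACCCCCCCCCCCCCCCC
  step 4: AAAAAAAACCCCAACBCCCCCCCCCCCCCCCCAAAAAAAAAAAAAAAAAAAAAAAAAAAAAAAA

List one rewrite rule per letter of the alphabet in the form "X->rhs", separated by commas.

  step 3 ⇒ step 4: CCCCAACBAAAAAAAACCCCCCCCCCCCCCCC ⇒ AA·AA·AA·AA·CC·CC·AA·CB·CC·CC·CC·CC·CC·CC·CC·CC·AA·AA·AA·AA·AA·AA·AA·AA·AA·AA·AA·AA·AA·AA·AA·AA
    A ↦ CC
    B ↦ CB
    C ↦ AA

A->CC, B->CB, C->AA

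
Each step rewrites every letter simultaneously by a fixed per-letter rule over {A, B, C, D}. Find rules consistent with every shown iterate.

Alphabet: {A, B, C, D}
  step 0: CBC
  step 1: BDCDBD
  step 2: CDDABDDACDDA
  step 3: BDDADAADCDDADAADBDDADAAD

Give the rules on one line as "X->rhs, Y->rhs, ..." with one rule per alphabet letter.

  step 2 ⇒ step 3: CDDABDDACDDA ⇒ BD·DA·DA·AD·CD·DA·DA·AD·BD·DA·DA·AD
    A ↦ AD
    B ↦ CD
    C ↦ BD
    D ↦ DA

A->AD, B->CD, C->BD, D->DA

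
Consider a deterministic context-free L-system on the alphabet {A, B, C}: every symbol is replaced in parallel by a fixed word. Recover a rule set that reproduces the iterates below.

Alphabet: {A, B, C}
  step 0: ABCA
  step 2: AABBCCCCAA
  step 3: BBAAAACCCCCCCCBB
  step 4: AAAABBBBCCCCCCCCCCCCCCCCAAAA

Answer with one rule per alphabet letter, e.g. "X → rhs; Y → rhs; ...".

A->B, B->AA, C->CC

  step 3 ⇒ step 4: BBAAAACCCCCCCCBB ⇒ AA·AA·B·B·B·B·CC·CC·CC·CC·CC·CC·CC·CC·AA·AA
    A ↦ B
    B ↦ AA
    C ↦ CC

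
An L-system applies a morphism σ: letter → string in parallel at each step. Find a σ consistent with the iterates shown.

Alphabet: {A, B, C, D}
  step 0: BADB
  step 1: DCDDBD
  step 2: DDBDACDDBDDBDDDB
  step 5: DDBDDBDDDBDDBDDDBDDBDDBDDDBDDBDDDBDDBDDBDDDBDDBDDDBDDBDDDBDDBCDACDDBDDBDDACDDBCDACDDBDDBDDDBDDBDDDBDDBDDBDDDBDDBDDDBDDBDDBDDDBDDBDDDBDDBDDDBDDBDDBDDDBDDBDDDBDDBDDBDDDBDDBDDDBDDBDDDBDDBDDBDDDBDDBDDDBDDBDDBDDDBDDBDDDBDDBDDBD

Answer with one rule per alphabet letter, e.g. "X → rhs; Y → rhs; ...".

  step 1 ⇒ step 2: DCDDBD ⇒ DDB·DAC·DDB·DDB·D·DDB
    B ↦ D
    C ↦ DAC
    D ↦ DDB
  step 0 ⇒ step 1: BADB ⇒ D·C·DDB·D
    A ↦ C

A->C, B->D, C->DAC, D->DDB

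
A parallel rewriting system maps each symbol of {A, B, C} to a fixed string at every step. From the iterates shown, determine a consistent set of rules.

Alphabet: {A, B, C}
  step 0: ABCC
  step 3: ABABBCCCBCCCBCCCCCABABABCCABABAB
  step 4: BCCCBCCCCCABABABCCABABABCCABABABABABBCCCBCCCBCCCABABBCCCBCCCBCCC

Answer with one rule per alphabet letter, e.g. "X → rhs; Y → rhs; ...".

A->BC, B->CC, C->AB

  step 3 ⇒ step 4: ABABBCCCBCCCBCCCCCABABABCCABABAB ⇒ BC·CC·BC·CC·CC·AB·AB·AB·CC·AB·AB·AB·CC·AB·AB·AB·AB·AB·BC·CC·BC·CC·BC·CC·AB·AB·BC·CC·BC·CC·BC·CC
    A ↦ BC
    B ↦ CC
    C ↦ AB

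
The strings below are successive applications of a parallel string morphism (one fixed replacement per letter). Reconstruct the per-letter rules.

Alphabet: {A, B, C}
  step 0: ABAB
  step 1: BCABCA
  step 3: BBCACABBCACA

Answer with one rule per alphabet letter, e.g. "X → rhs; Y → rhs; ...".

  step 0 ⇒ step 1: ABAB ⇒ B·CA·B·CA
    A ↦ B
    B ↦ CA
    C ↦ B  (constrained at step 1)

A->B, B->CA, C->B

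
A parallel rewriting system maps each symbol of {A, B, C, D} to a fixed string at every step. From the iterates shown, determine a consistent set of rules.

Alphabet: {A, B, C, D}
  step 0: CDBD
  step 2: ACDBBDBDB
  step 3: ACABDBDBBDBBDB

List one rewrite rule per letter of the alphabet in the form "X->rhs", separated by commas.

A->AC, B->DB, C->A, D->B

  step 2 ⇒ step 3: ACDBBDBDB ⇒ AC·A·B·DB·DB·B·DB·B·DB
    A ↦ AC
    B ↦ DB
    C ↦ A
    D ↦ B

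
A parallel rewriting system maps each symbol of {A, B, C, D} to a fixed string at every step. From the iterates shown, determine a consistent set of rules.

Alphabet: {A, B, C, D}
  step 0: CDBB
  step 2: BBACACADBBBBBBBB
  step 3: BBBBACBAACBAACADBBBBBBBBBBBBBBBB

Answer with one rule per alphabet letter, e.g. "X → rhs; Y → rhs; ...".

A->AC, B->BB, C->BA, D->AD

  step 2 ⇒ step 3: BBACACADBBBBBBBB ⇒ BB·BB·AC·BA·AC·BA·AC·AD·BB·BB·BB·BB·BB·BB·BB·BB
    A ↦ AC
    B ↦ BB
    C ↦ BA
    D ↦ AD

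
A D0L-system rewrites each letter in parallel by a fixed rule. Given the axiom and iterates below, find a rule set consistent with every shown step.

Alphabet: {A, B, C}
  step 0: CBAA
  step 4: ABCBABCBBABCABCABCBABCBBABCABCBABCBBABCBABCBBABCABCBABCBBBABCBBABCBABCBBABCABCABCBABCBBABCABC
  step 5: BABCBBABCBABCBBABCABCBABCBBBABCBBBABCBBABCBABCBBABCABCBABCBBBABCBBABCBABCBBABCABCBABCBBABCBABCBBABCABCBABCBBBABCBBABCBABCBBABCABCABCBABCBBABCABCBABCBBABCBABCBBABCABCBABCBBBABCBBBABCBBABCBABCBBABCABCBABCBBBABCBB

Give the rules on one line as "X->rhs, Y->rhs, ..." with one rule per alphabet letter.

  step 4 ⇒ step 5: ABCBABCBBABCABCABCBABCBBABCABCBABCBBABCBABCBBABCABCBABCBBBABCBBABCBABCBBABCABCABCBABCBBABCABC ⇒ B·ABC·BB·ABC·B·ABC·BB·ABC·ABC·B·ABC·BB·B·ABC·BB·B·ABC·BB·ABC·B·ABC·BB·ABC·ABC·B·ABC·BB·B·ABC·BB·ABC·B·ABC·BB·ABC·ABC·B·ABC·BB·ABC·B·ABC·BB·ABC·ABC·B·ABC·BB·B·ABC·BB·ABC·B·ABC·BB·ABC·ABC·ABC·B·ABC·BB·ABC·ABC·B·ABC·BB·ABC·B·ABC·BB·ABC·ABC·B·ABC·BB·B·ABC·BB·B·ABC·BB·ABC·B·ABC·BB·ABC·ABC·B·ABC·BB·B·ABC·BB
    A ↦ B
    B ↦ ABC
    C ↦ BB

A->B, B->ABC, C->BB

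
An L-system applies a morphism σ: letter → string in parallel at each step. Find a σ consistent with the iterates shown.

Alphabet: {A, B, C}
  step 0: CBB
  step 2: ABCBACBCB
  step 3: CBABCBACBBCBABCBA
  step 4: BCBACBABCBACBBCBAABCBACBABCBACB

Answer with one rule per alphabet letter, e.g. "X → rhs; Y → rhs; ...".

  step 3 ⇒ step 4: CBABCBACBBCBABCBA ⇒ BCB·A·CB·A·BCB·A·CB·BCB·A·A·BCB·A·CB·A·BCB·A·CB
    A ↦ CB
    B ↦ A
    C ↦ BCB

A->CB, B->A, C->BCB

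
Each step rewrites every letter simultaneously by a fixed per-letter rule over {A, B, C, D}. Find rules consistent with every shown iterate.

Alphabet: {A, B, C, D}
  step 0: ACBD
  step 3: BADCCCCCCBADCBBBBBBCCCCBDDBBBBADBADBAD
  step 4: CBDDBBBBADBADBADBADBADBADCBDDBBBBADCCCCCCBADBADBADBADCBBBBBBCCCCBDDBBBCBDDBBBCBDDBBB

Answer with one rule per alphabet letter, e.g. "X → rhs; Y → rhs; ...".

A->BDD, B->C, C->BAD, D->BBB

  step 3 ⇒ step 4: BADCCCCCCBADCBBBBBBCCCCBDDBBBBADBADBAD ⇒ C·BDD·BBB·BAD·BAD·BAD·BAD·BAD·BAD·C·BDD·BBB·BAD·C·C·C·C·C·C·BAD·BAD·BAD·BAD·C·BBB·BBB·C·C·C·C·BDD·BBB·C·BDD·BBB·C·BDD·BBB
    A ↦ BDD
    B ↦ C
    C ↦ BAD
    D ↦ BBB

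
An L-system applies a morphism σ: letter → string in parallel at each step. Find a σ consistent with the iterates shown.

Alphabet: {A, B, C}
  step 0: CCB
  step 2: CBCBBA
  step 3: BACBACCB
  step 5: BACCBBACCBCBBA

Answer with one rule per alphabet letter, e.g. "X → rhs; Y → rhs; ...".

  step 2 ⇒ step 3: CBCBBA ⇒ BA·C·BA·C·C·B
    A ↦ B
    B ↦ C
    C ↦ BA

A->B, B->C, C->BA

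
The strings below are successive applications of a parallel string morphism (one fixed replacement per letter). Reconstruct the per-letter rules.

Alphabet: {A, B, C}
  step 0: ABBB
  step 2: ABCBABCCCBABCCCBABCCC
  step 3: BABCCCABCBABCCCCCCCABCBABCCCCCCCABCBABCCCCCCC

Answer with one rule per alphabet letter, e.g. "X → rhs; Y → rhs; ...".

A->B, B->ABC, C->CC

  step 2 ⇒ step 3: ABCBABCCCBABCCCBABCCC ⇒ B·ABC·CC·ABC·B·ABC·CC·CC·CC·ABC·B·ABC·CC·CC·CC·ABC·B·ABC·CC·CC·CC
    A ↦ B
    B ↦ ABC
    C ↦ CC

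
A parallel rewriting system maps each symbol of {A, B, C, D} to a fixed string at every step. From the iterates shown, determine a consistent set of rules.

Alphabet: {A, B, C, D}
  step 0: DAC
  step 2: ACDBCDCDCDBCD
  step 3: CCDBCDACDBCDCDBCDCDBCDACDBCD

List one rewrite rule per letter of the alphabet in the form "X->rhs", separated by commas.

A->C, B->A, C->CD, D->BCD

  step 2 ⇒ step 3: ACDBCDCDCDBCD ⇒ C·CD·BCD·A·CD·BCD·CD·BCD·CD·BCD·A·CD·BCD
    A ↦ C
    B ↦ A
    C ↦ CD
    D ↦ BCD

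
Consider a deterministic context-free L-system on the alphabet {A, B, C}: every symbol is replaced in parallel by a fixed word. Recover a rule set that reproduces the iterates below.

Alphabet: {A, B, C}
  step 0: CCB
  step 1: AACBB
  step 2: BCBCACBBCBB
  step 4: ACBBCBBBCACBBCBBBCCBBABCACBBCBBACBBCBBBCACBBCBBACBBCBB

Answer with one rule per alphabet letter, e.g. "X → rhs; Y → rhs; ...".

  step 1 ⇒ step 2: AACBB ⇒ BC·BC·A·CBB·CBB
    A ↦ BC
    B ↦ CBB
    C ↦ A

A->BC, B->CBB, C->A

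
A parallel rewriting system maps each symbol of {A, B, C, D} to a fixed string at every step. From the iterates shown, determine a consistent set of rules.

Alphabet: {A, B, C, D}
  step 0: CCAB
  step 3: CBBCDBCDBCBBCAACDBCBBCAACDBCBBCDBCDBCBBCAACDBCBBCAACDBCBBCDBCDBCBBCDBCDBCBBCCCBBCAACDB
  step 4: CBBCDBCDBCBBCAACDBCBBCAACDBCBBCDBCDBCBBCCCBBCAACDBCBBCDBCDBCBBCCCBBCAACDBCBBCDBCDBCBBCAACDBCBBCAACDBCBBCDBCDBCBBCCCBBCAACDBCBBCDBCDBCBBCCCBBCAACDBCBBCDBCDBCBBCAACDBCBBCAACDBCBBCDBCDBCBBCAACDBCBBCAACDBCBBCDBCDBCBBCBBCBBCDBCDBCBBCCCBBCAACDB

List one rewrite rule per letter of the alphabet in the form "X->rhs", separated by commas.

  step 3 ⇒ step 4: CBBCDBCDBCBBCAACDBCBBCAACDBCBBCDBCDBCBBCAACDBCBBCAACDBCBBCDBCDBCBBCDBCDBCBBCCCBBCAACDB ⇒ CBB·CDB·CDB·CBB·CAA·CDB·CBB·CAA·CDB·CBB·CDB·CDB·CBB·C·C·CBB·CAA·CDB·CBB·CDB·CDB·CBB·C·C·CBB·CAA·CDB·CBB·CDB·CDB·CBB·CAA·CDB·CBB·CAA·CDB·CBB·CDB·CDB·CBB·C·C·CBB·CAA·CDB·CBB·CDB·CDB·CBB·C·C·CBB·CAA·CDB·CBB·CDB·CDB·CBB·CAA·CDB·CBB·CAA·CDB·CBB·CDB·CDB·CBB·CAA·CDB·CBB·CAA·CDB·CBB·CDB·CDB·CBB·CBB·CBB·CDB·CDB·CBB·C·C·CBB·CAA·CDB
    A ↦ C
    B ↦ CDB
    C ↦ CBB
    D ↦ CAA

A->C, B->CDB, C->CBB, D->CAA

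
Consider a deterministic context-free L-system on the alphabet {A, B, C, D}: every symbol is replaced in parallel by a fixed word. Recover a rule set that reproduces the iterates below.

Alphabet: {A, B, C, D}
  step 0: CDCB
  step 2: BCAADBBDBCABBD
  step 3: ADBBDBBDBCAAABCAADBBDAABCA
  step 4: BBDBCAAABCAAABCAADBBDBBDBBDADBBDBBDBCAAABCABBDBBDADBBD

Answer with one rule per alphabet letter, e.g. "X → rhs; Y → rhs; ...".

  step 3 ⇒ step 4: ADBBDBBDBCAAABCAADBBDAABCA ⇒ BBD·BCA·A·A·BCA·A·A·BCA·A·D·BBD·BBD·BBD·A·D·BBD·BBD·BCA·A·A·BCA·BBD·BBD·A·D·BBD
    A ↦ BBD
    B ↦ A
    C ↦ D
    D ↦ BCA

A->BBD, B->A, C->D, D->BCA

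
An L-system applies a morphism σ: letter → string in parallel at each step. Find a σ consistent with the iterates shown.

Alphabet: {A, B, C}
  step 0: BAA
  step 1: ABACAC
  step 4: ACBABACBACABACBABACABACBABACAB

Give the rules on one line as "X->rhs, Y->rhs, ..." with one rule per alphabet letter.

A->AC, B->AB, C->B

  step 0 ⇒ step 1: BAA ⇒ AB·AC·AC
    A ↦ AC
    B ↦ AB
    C ↦ B  (constrained at step 1)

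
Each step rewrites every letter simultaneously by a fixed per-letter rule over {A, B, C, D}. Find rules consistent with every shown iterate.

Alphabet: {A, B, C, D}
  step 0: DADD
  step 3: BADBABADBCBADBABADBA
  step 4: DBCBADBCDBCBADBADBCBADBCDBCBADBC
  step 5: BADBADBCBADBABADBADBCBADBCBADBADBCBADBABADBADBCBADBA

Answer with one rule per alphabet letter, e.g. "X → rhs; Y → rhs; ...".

A->BC, B->D, C->BA, D->BA

  step 4 ⇒ step 5: DBCBADBCDBCBADBADBCBADBCDBCBADBC ⇒ BA·D·BA·D·BC·BA·D·BA·BA·D·BA·D·BC·BA·D·BC·BA·D·BA·D·BC·BA·D·BA·BA·D·BA·D·BC·BA·D·BA
    A ↦ BC
    B ↦ D
    C ↦ BA
    D ↦ BA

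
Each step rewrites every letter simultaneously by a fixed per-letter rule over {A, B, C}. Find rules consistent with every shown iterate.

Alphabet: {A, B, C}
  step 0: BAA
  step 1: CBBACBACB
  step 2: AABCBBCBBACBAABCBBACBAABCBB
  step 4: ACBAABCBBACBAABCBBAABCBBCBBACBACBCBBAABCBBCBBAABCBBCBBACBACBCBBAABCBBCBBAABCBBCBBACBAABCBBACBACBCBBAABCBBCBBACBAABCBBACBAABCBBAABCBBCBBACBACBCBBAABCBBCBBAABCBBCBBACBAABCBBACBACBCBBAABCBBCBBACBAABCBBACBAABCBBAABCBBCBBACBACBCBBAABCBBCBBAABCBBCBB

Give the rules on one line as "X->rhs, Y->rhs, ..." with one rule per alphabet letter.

  step 1 ⇒ step 2: CBBACBACB ⇒ AAB·CBB·CBB·ACB·AAB·CBB·ACB·AAB·CBB
    A ↦ ACB
    B ↦ CBB
    C ↦ AAB

A->ACB, B->CBB, C->AAB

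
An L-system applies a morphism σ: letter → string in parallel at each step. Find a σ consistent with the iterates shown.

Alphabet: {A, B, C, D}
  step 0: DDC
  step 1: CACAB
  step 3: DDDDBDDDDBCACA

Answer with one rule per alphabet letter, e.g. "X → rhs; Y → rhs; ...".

  step 0 ⇒ step 1: DDC ⇒ CA·CA·B
    C ↦ B
    D ↦ CA
    A ↦ BC  (constrained at step 1)
    B ↦ DD  (constrained at step 1)

A->BC, B->DD, C->B, D->CA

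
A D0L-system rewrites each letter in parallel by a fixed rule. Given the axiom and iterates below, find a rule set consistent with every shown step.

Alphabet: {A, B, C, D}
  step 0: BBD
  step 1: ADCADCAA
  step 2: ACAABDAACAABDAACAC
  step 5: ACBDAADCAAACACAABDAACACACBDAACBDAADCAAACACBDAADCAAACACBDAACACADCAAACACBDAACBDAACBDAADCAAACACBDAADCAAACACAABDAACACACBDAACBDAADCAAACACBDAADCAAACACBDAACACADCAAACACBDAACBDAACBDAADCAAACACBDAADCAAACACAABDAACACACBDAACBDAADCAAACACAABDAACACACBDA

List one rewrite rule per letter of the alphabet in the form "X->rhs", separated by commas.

  step 1 ⇒ step 2: ADCADCAA ⇒ AC·AA·BDA·AC·AA·BDA·AC·AC
    A ↦ AC
    C ↦ BDA
    D ↦ AA
  step 0 ⇒ step 1: BBD ⇒ ADC·ADC·AA
    B ↦ ADC

A->AC, B->ADC, C->BDA, D->AA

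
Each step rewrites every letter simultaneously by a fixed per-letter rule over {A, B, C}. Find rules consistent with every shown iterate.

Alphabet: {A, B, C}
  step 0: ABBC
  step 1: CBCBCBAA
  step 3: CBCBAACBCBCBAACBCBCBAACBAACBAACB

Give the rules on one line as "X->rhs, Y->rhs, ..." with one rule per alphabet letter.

  step 0 ⇒ step 1: ABBC ⇒ CB·CB·CB·AA
    A ↦ CB
    B ↦ CB
    C ↦ AA

A->CB, B->CB, C->AA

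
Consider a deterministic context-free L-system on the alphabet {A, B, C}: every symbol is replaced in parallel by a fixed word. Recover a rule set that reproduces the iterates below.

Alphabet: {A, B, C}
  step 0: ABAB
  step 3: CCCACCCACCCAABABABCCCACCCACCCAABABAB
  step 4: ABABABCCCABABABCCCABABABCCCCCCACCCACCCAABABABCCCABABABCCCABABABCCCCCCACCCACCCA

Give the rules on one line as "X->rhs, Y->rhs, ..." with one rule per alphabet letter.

A->CCC, B->A, C->AB

  step 3 ⇒ step 4: CCCACCCACCCAABABABCCCACCCACCCAABABAB ⇒ AB·AB·AB·CCC·AB·AB·AB·CCC·AB·AB·AB·CCC·CCC·A·CCC·A·CCC·A·AB·AB·AB·CCC·AB·AB·AB·CCC·AB·AB·AB·CCC·CCC·A·CCC·A·CCC·A
    A ↦ CCC
    B ↦ A
    C ↦ AB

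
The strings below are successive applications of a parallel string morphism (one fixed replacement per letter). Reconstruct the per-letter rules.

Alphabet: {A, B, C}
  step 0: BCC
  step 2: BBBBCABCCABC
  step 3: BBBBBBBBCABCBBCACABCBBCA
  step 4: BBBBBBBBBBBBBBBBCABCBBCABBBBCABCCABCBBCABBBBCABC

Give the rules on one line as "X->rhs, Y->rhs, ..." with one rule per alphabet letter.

  step 3 ⇒ step 4: BBBBBBBBCABCBBCACABCBBCA ⇒ BB·BB·BB·BB·BB·BB·BB·BB·CA·BC·BB·CA·BB·BB·CA·BC·CA·BC·BB·CA·BB·BB·CA·BC
    A ↦ BC
    B ↦ BB
    C ↦ CA

A->BC, B->BB, C->CA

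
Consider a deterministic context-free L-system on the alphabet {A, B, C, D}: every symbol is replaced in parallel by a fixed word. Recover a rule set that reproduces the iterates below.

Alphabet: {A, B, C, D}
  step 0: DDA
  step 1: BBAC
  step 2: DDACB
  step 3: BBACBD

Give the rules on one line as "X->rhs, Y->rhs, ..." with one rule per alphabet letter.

  step 2 ⇒ step 3: DDACB ⇒ B·B·AC·B·D
    A ↦ AC
    B ↦ D
    C ↦ B
    D ↦ B

A->AC, B->D, C->B, D->B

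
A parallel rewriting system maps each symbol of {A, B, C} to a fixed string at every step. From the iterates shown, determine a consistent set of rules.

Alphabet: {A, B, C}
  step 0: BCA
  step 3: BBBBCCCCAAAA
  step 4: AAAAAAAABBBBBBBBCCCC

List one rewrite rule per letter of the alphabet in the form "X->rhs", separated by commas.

  step 3 ⇒ step 4: BBBBCCCCAAAA ⇒ AA·AA·AA·AA·BB·BB·BB·BB·C·C·C·C
    A ↦ C
    B ↦ AA
    C ↦ BB

A->C, B->AA, C->BB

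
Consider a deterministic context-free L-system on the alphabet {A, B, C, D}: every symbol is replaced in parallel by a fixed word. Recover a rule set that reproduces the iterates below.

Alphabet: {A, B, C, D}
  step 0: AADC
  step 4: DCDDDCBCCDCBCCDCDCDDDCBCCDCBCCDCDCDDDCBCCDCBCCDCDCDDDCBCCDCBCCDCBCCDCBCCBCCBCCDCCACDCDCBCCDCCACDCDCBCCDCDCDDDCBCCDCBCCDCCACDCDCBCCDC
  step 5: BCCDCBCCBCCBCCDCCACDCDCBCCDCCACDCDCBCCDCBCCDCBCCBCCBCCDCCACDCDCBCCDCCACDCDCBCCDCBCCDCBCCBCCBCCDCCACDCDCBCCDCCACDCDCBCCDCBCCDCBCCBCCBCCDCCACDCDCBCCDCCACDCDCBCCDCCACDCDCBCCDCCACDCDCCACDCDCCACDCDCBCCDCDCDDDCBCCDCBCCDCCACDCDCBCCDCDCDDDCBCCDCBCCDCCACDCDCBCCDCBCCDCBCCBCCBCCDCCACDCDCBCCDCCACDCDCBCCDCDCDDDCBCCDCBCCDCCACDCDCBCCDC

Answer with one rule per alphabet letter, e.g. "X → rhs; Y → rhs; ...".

A->DD, B->CAC, C->DC, D->BCC

  step 4 ⇒ step 5: DCDDDCBCCDCBCCDCDCDDDCBCCDCBCCDCDCDDDCBCCDCBCCDCDCDDDCBCCDCBCCDCBCCDCBCCBCCBCCDCCACDCDCBCCDCCACDCDCBCCDCDCDDDCBCCDCBCCDCCACDCDCBCCDC ⇒ BCC·DC·BCC·BCC·BCC·DC·CAC·DC·DC·BCC·DC·CAC·DC·DC·BCC·DC·BCC·DC·BCC·BCC·BCC·DC·CAC·DC·DC·BCC·DC·CAC·DC·DC·BCC·DC·BCC·DC·BCC·BCC·BCC·DC·CAC·DC·DC·BCC·DC·CAC·DC·DC·BCC·DC·BCC·DC·BCC·BCC·BCC·DC·CAC·DC·DC·BCC·DC·CAC·DC·DC·BCC·DC·CAC·DC·DC·BCC·DC·CAC·DC·DC·CAC·DC·DC·CAC·DC·DC·BCC·DC·DC·DD·DC·BCC·DC·BCC·DC·CAC·DC·DC·BCC·DC·DC·DD·DC·BCC·DC·BCC·DC·CAC·DC·DC·BCC·DC·BCC·DC·BCC·BCC·BCC·DC·CAC·DC·DC·BCC·DC·CAC·DC·DC·BCC·DC·DC·DD·DC·BCC·DC·BCC·DC·CAC·DC·DC·BCC·DC
    A ↦ DD
    B ↦ CAC
    C ↦ DC
    D ↦ BCC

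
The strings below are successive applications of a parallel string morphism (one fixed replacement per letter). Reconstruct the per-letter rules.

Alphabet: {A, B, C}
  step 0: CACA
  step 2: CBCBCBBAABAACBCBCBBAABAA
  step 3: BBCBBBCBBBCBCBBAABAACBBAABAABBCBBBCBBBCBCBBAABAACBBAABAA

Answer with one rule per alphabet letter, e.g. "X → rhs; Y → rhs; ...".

  step 2 ⇒ step 3: CBCBCBBAABAACBCBCBBAABAA ⇒ BB·CB·BB·CB·BB·CB·CB·BAA·BAA·CB·BAA·BAA·BB·CB·BB·CB·BB·CB·CB·BAA·BAA·CB·BAA·BAA
    A ↦ BAA
    B ↦ CB
    C ↦ BB

A->BAA, B->CB, C->BB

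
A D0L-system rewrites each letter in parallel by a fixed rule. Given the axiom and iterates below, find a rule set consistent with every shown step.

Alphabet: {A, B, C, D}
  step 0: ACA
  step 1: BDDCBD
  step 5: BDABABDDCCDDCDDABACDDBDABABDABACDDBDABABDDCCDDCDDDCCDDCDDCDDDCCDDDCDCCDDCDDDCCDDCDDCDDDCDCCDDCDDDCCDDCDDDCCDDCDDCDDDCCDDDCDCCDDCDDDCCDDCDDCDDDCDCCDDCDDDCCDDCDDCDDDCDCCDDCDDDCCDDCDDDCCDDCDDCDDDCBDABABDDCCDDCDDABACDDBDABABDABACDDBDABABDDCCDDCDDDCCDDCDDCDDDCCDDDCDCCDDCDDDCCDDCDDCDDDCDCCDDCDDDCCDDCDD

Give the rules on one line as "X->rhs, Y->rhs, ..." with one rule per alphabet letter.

  step 0 ⇒ step 1: ACA ⇒ BD·DC·BD
    A ↦ BD
    C ↦ DC
    B ↦ ABA  (constrained at step 1)
    D ↦ CDD  (constrained at step 1)

A->BD, B->ABA, C->DC, D->CDD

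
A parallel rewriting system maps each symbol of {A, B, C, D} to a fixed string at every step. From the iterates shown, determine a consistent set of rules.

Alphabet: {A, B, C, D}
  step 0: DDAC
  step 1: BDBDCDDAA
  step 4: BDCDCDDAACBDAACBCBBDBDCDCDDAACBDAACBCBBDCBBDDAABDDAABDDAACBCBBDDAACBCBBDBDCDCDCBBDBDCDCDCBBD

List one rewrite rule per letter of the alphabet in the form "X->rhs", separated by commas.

  step 0 ⇒ step 1: DDAC ⇒ BD·BD·CD·DAA
    A ↦ CD
    C ↦ DAA
    D ↦ BD
    B ↦ CB  (constrained at step 1)

A->CD, B->CB, C->DAA, D->BD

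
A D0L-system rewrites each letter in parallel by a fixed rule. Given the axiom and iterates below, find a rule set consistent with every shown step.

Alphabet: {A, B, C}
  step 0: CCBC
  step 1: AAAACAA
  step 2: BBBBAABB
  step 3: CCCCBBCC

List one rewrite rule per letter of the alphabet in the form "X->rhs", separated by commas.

  step 2 ⇒ step 3: BBBBAABB ⇒ C·C·C·C·B·B·C·C
    A ↦ B
    B ↦ C
  step 0 ⇒ step 1: CCBC ⇒ AA·AA·C·AA
    C ↦ AA

A->B, B->C, C->AA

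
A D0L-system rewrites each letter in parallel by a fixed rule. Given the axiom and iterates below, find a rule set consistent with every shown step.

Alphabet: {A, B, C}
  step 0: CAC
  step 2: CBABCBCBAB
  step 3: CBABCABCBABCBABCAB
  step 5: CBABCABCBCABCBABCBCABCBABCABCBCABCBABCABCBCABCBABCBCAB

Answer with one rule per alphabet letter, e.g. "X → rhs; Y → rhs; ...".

  step 2 ⇒ step 3: CBABCBCBAB ⇒ CB·AB·C·AB·CB·AB·CB·AB·C·AB
    A ↦ C
    B ↦ AB
    C ↦ CB

A->C, B->AB, C->CB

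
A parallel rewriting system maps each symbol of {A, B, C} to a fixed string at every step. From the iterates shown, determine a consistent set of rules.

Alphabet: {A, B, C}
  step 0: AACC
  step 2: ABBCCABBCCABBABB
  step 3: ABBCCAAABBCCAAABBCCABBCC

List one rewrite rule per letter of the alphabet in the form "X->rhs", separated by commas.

A->ABB, B->C, C->A

  step 2 ⇒ step 3: ABBCCABBCCABBABB ⇒ ABB·C·C·A·A·ABB·C·C·A·A·ABB·C·C·ABB·C·C
    A ↦ ABB
    B ↦ C
    C ↦ A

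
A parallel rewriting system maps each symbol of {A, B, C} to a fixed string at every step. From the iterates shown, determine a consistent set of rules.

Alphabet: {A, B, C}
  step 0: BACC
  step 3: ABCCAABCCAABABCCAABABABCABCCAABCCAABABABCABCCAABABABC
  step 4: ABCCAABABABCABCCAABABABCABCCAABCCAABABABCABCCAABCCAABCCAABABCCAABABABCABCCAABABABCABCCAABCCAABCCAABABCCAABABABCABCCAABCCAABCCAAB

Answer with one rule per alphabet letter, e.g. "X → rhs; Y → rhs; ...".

  step 3 ⇒ step 4: ABCCAABCCAABABCCAABABABCABCCAABCCAABABABCABCCAABABABC ⇒ ABC·CA·AB·AB·ABC·ABC·CA·AB·AB·ABC·ABC·CA·ABC·CA·AB·AB·ABC·ABC·CA·ABC·CA·ABC·CA·AB·ABC·CA·AB·AB·ABC·ABC·CA·AB·AB·ABC·ABC·CA·ABC·CA·ABC·CA·AB·ABC·CA·AB·AB·ABC·ABC·CA·ABC·CA·ABC·CA·AB
    A ↦ ABC
    B ↦ CA
    C ↦ AB

A->ABC, B->CA, C->AB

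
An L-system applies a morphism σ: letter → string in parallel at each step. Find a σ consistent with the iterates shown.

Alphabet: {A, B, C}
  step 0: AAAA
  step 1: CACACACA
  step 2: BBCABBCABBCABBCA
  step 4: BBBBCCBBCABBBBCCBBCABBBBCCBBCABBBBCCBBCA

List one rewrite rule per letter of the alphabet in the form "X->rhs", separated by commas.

A->CA, B->C, C->BB

  step 1 ⇒ step 2: CACACACA ⇒ BB·CA·BB·CA·BB·CA·BB·CA
    A ↦ CA
    C ↦ BB
    B ↦ C  (constrained at step 2)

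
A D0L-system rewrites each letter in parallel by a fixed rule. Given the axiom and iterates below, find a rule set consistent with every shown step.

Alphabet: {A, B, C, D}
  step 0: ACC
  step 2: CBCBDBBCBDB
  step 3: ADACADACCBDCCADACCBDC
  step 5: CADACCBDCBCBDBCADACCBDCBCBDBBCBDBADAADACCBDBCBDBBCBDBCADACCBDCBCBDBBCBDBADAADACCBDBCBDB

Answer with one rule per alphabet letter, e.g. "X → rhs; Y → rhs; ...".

A->B, B->C, C->ADA, D->CBD

  step 2 ⇒ step 3: CBCBDBBCBDB ⇒ ADA·C·ADA·C·CBD·C·C·ADA·C·CBD·C
    B ↦ C
    C ↦ ADA
    D ↦ CBD
    A ↦ B  (constrained at step 0)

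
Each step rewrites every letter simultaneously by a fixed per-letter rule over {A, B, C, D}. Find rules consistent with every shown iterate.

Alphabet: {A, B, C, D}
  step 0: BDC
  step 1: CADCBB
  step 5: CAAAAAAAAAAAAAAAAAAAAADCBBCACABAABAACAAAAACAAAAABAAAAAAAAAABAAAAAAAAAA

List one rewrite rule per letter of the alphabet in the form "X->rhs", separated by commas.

  step 0 ⇒ step 1: BDC ⇒ CA·DCB·B
    B ↦ CA
    C ↦ B
    D ↦ DCB
    A ↦ AA  (constrained at step 1)

A->AA, B->CA, C->B, D->DCB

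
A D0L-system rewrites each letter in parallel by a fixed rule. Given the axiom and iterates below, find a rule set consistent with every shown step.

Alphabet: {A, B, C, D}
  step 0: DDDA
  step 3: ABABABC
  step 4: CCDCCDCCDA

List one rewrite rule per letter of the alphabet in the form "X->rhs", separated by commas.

  step 3 ⇒ step 4: ABABABC ⇒ C·CD·C·CD·C·CD·A
    A ↦ C
    B ↦ CD
    C ↦ A
    D ↦ B  (constrained at step 0)

A->C, B->CD, C->A, D->B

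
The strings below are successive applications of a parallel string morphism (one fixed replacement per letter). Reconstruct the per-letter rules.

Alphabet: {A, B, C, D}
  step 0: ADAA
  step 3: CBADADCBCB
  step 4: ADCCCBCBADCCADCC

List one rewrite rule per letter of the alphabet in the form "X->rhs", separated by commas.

  step 3 ⇒ step 4: CBADADCBCB ⇒ AD·CC·C·B·C·B·AD·CC·AD·CC
    A ↦ C
    B ↦ CC
    C ↦ AD
    D ↦ B

A->C, B->CC, C->AD, D->B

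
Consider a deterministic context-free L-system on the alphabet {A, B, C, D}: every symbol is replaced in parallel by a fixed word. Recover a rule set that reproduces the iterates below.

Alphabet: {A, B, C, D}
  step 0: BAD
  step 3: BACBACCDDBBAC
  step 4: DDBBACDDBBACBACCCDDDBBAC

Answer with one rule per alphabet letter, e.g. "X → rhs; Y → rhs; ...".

  step 3 ⇒ step 4: BACBACCDDBBAC ⇒ D·DB·BAC·D·DB·BAC·BAC·C·C·D·D·DB·BAC
    A ↦ DB
    B ↦ D
    C ↦ BAC
    D ↦ C

A->DB, B->D, C->BAC, D->C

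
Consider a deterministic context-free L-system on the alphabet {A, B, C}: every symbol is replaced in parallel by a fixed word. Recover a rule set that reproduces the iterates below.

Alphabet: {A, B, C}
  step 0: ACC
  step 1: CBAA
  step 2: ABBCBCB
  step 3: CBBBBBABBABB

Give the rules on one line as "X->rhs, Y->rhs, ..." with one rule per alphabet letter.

  step 2 ⇒ step 3: ABBCBCB ⇒ CB·BB·BB·A·BB·A·BB
    A ↦ CB
    B ↦ BB
    C ↦ A

A->CB, B->BB, C->A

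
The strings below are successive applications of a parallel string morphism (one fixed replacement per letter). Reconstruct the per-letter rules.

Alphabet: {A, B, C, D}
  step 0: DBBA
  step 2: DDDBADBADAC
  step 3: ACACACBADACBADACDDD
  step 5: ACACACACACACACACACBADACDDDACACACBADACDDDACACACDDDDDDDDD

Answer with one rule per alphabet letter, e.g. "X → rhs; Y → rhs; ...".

  step 2 ⇒ step 3: DDDBADBADAC ⇒ AC·AC·AC·BA·D·AC·BA·D·AC·D·DD
    A ↦ D
    B ↦ BA
    C ↦ DD
    D ↦ AC

A->D, B->BA, C->DD, D->AC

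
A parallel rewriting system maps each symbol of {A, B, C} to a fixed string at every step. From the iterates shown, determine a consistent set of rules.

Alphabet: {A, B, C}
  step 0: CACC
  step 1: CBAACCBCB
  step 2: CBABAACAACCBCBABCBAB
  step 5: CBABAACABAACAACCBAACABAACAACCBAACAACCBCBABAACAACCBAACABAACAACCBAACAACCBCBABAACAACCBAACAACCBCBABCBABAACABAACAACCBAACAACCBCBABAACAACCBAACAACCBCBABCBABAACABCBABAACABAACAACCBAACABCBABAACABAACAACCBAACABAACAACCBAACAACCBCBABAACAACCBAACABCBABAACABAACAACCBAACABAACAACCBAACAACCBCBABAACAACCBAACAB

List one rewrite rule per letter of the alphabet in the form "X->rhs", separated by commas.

  step 1 ⇒ step 2: CBAACCBCB ⇒ CB·AB·AAC·AAC·CB·CB·AB·CB·AB
    A ↦ AAC
    B ↦ AB
    C ↦ CB

A->AAC, B->AB, C->CB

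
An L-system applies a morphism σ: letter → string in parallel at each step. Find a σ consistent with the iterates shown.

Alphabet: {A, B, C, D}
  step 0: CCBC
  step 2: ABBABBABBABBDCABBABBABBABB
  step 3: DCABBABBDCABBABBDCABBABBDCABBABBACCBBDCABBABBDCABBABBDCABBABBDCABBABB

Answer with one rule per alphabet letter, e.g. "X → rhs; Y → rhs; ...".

A->DC, B->ABB, C->BB, D->ACC

  step 2 ⇒ step 3: ABBABBABBABBDCABBABBABBABB ⇒ DC·ABB·ABB·DC·ABB·ABB·DC·ABB·ABB·DC·ABB·ABB·ACC·BB·DC·ABB·ABB·DC·ABB·ABB·DC·ABB·ABB·DC·ABB·ABB
    A ↦ DC
    B ↦ ABB
    C ↦ BB
    D ↦ ACC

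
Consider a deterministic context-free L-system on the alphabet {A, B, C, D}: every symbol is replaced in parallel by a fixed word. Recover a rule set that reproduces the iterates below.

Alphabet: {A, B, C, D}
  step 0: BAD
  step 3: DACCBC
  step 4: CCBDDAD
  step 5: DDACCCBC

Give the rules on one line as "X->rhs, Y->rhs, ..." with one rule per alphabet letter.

  step 4 ⇒ step 5: CCBDDAD ⇒ D·D·A·C·C·CB·C
    A ↦ CB
    B ↦ A
    C ↦ D
    D ↦ C

A->CB, B->A, C->D, D->C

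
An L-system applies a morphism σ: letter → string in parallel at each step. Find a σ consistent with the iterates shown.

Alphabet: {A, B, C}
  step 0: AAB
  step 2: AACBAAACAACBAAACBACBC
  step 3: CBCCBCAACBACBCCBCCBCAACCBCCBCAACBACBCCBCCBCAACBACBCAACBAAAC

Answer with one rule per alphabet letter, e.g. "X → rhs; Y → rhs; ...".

  step 2 ⇒ step 3: AACBAAACAACBAAACBACBC ⇒ CBC·CBC·AAC·BA·CBC·CBC·CBC·AAC·CBC·CBC·AAC·BA·CBC·CBC·CBC·AAC·BA·CBC·AAC·BA·AAC
    A ↦ CBC
    B ↦ BA
    C ↦ AAC

A->CBC, B->BA, C->AAC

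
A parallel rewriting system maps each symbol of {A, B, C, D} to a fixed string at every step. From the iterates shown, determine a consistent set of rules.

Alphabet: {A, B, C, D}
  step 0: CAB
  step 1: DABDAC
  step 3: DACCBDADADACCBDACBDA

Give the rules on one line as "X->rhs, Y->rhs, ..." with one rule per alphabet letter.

A->BDA, B->C, C->DA, D->C

  step 0 ⇒ step 1: CAB ⇒ DA·BDA·C
    A ↦ BDA
    B ↦ C
    C ↦ DA
    D ↦ C  (constrained at step 1)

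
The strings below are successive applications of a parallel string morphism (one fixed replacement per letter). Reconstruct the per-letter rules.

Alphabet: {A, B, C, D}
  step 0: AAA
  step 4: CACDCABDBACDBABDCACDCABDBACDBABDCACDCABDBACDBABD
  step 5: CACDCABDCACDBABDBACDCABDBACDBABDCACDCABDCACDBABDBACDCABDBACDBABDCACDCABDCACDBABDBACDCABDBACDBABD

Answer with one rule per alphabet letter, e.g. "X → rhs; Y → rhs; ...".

  step 4 ⇒ step 5: CACDCABDBACDBABDCACDCABDBACDBABDCACDCABDBACDBABD ⇒ CA·CD·CA·BD·CA·CD·BA·BD·BA·CD·CA·BD·BA·CD·BA·BD·CA·CD·CA·BD·CA·CD·BA·BD·BA·CD·CA·BD·BA·CD·BA·BD·CA·CD·CA·BD·CA·CD·BA·BD·BA·CD·CA·BD·BA·CD·BA·BD
    A ↦ CD
    B ↦ BA
    C ↦ CA
    D ↦ BD

A->CD, B->BA, C->CA, D->BD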